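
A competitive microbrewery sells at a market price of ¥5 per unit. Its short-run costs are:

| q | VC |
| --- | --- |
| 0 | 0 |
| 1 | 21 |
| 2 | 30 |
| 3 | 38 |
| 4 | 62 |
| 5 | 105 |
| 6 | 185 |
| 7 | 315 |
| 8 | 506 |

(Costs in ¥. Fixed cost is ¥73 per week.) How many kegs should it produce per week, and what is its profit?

q = 0 (shut down); profit = -¥73

Tabulate TR − TC: q=0: -73; q=1: -89; q=2: -93; q=3: -96; q=4: -115; q=5: -153; q=6: -228; q=7: -353; q=8: -539.
Profit is highest at q = 0. Equivalently, the lowest AVC in the table is 38/3 ≈ ¥12.67 at q = 3, and P = ¥5 falls below it — price never covers variable cost, so the firm shuts down and loses only its fixed cost.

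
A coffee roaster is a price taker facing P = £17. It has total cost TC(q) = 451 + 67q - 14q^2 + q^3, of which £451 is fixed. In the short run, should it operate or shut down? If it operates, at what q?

Shut down

Variable cost is VC = 67q - 14q^2 + q^3, so AVC = VC/q = 67 - 14q + q^2 and MC = dTC/dq = 67 - 28q + 3q^2.
AVC hits its minimum where MC = AVC, at q = 7, giving min AVC = 67 - 14·7 + 7^2 = £18.
With P < min AVC (£17 < £18), every unit sold adds to the loss.
The firm minimizes its loss by shutting down and losing only its fixed cost of £451.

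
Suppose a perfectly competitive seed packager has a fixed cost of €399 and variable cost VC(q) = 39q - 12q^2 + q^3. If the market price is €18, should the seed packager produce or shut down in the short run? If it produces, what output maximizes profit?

Variable cost is VC = 39q - 12q^2 + q^3, so AVC = VC/q = 39 - 12q + q^2 and MC = dTC/dq = 39 - 24q + 3q^2.
AVC hits its minimum where MC = AVC, at q = 6, giving min AVC = 39 - 12·6 + 6^2 = €3.
Because €18 ≥ €3, revenue can cover variable cost; the firm operates.
Solving P = MC: 21 - 24q + 3q^2 = 0 ⇒ q = 1 or 7. On the upward-sloping branch, q* = 7.
Check: AVC at q = 7 is €4 ≤ P, so revenue covers variable cost.
Profit = P·q − TC = 18·7 − 427 = -€301, a loss, but smaller than the €399 fixed cost the firm would lose by shutting down.

Produce at q = 7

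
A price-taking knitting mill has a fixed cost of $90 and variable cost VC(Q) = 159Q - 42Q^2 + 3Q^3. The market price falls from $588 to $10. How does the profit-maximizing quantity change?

Output falls from 13 to 0 (the firm shuts down)

AVC = 159 - 42Q + 3Q^2, minimized at Q = 7 where min AVC = $12. MC = 159 - 84Q + 9Q^2.
With P = $588 above the shutdown price, P = MC gives Q = 13.
At P = $10 < min AVC = $12, price no longer covers variable cost at any output, so the firm shuts down: Q = 0.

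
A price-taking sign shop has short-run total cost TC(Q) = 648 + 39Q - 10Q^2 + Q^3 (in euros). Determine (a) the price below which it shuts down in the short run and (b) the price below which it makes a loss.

AVC = 39 - 10Q + Q^2; minimized at Q = 5, giving min AVC = €14. That is the shutdown price.
ATC = 648/Q + 39 - 10Q + Q^2. Setting dATC/dQ = −648/Q^2 − 10 + 2Q = 0 gives Q = 9 (since 2·9^3 − 10·9^2 = 648).
min ATC = 648/9 + 39 − 10·9 + 9^2 = €102. That is the break-even price.
Between these two prices the firm operates at a loss; above €102 it earns a profit.

Shutdown price = €14; break-even price = €102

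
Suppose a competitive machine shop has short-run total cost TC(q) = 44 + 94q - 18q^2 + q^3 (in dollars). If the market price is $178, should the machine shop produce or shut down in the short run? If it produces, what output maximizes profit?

Produce at q = 14

Variable cost is VC = 94q - 18q^2 + q^3, so AVC = VC/q = 94 - 18q + q^2 and MC = dTC/dq = 94 - 36q + 3q^2.
AVC hits its minimum where MC = AVC, at q = 9, giving min AVC = 94 - 18·9 + 9^2 = $13.
P = $178 exceeds min AVC = $13, so the firm stays open.
Set P = MC: 178 = 94 - 36q + 3q^2 → -84 - 36q + 3q^2 = 0. The roots are q = -2 and q = 14; the profit-maximizing output is on the rising part of MC, so q* = 14.
Check: AVC at q = 14 is $38 ≤ P, so revenue covers variable cost.
Profit = P·q − TC = 178·14 − 576 = $1916.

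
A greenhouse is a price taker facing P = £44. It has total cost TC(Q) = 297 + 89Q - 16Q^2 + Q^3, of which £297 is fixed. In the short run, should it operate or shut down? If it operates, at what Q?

Variable cost is VC = 89Q - 16Q^2 + Q^3, so AVC = VC/Q = 89 - 16Q + Q^2 and MC = dTC/dQ = 89 - 32Q + 3Q^2.
The AVC parabola has its vertex at Q = 16/2 = 8, where AVC = 89 - 16·8 + 8^2 = £25.
Since P = £44 ≥ min AVC = £25, price covers variable cost and the firm should produce.
P = MC gives 45 - 32Q + 3Q^2 = 0, with roots 5/3 and 9. Take the larger (rising MC): Q* = 9.
Check: AVC at Q = 9 is £26 ≤ P, so revenue covers variable cost.
Profit = P·Q − TC = 44·9 − 531 = -£135, a loss, but smaller than the £297 fixed cost the firm would lose by shutting down.

Produce at Q = 9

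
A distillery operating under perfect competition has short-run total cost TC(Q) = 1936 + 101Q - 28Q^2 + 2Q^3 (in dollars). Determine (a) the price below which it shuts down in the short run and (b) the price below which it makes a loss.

AVC = 101 - 28Q + 2Q^2; minimized at Q = 7, giving min AVC = $3. That is the shutdown price.
ATC = 1936/Q + 101 - 28Q + 2Q^2. Setting dATC/dQ = −1936/Q^2 − 28 + 4Q = 0 gives Q = 11 (since 4·11^3 − 28·11^2 = 1936).
min ATC = 1936/11 + 101 − 28·11 + 2·11^2 = $211. That is the break-even price.
Between these two prices the firm operates at a loss; above $211 it earns a profit.

Shutdown price = $3; break-even price = $211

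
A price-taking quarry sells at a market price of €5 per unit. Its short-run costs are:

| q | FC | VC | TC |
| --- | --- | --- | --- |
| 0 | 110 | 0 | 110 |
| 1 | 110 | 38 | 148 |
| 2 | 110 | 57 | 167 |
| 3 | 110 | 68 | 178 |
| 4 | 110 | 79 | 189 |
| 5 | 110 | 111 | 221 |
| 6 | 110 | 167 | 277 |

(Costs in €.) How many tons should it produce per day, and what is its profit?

Tabulate TR − TC: q=0: -110; q=1: -143; q=2: -157; q=3: -163; q=4: -169; q=5: -196; q=6: -247.
Profit is highest at q = 0. Equivalently, the lowest AVC in the table is 79/4 ≈ €19.75 at q = 4, and P = €5 falls below it — price never covers variable cost, so the firm shuts down and loses only its fixed cost.

q = 0 (shut down); profit = -€110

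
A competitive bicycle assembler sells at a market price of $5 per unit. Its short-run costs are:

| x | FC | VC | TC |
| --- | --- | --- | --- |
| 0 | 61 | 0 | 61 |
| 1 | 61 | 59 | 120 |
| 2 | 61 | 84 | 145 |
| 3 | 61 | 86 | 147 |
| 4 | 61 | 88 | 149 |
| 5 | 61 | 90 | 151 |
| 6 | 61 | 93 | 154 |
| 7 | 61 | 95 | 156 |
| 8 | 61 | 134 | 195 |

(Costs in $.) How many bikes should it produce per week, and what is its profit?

Profit at each row (π = 5x − TC): x=0: -61; x=1: -115; x=2: -135; x=3: -132; x=4: -129; x=5: -126; x=6: -124; x=7: -121; x=8: -155.
Profit is highest at x = 0. Equivalently, the lowest AVC in the table is 95/7 ≈ $13.57 at x = 7, and P = $5 falls below it — price never covers variable cost, so the firm shuts down and loses only its fixed cost.

x = 0 (shut down); profit = -$61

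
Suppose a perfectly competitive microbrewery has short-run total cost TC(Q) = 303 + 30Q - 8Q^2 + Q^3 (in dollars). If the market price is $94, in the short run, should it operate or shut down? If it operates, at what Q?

Produce at Q = 8

Variable cost is VC = 30Q - 8Q^2 + Q^3, so AVC = VC/Q = 30 - 8Q + Q^2 and MC = dTC/dQ = 30 - 16Q + 3Q^2.
The AVC parabola has its vertex at Q = 8/2 = 4, where AVC = 30 - 8·4 + 4^2 = $14.
P = $94 exceeds min AVC = $14, so the firm stays open.
P = MC gives -64 - 16Q + 3Q^2 = 0, with roots -8/3 and 8. Take the larger (rising MC): Q* = 8.
Check: AVC at Q = 8 is $30 ≤ P, so revenue covers variable cost.
Profit = P·Q − TC = 94·8 − 543 = $209.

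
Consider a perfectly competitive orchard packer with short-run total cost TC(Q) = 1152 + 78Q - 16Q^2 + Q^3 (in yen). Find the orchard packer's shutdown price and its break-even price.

Shutdown price = ¥14; break-even price = ¥126

Shutdown price = min AVC. AVC = 78 - 16Q + Q^2, with vertex at Q = 8 and minimum ¥14.
ATC = 1152/Q + 78 - 16Q + Q^2. Setting dATC/dQ = −1152/Q^2 − 16 + 2Q = 0 gives Q = 12 (since 2·12^3 − 16·12^2 = 1152).
min ATC = 1152/12 + 78 − 16·12 + 12^2 = ¥126. That is the break-even price.
Between these two prices the firm operates at a loss; above ¥126 it earns a profit.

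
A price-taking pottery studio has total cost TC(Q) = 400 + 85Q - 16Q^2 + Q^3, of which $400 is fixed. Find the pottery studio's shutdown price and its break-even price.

AVC = 85 - 16Q + Q^2; minimized at Q = 8, giving min AVC = $21. That is the shutdown price.
ATC = 400/Q + 85 - 16Q + Q^2. Setting dATC/dQ = −400/Q^2 − 16 + 2Q = 0 gives Q = 10 (since 2·10^3 − 16·10^2 = 400).
min ATC = 400/10 + 85 − 16·10 + 10^2 = $65. That is the break-even price.
For $21 ≤ P < $65 the firm produces at a loss; below $21 it shuts down.

Shutdown price = $21; break-even price = $65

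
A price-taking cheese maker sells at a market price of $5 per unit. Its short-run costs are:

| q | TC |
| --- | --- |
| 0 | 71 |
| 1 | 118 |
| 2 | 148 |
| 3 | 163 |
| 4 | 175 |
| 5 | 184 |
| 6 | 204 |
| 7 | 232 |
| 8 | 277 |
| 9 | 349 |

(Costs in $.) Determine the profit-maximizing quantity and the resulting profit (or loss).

q = 0 (shut down); profit = -$71

Compute π = P·q − TC at each output: q=0: -71; q=1: -113; q=2: -138; q=3: -148; q=4: -155; q=5: -159; q=6: -174; q=7: -197; q=8: -237; q=9: -304.
Profit is highest at q = 0. Equivalently, the lowest AVC in the table is 133/6 ≈ $22.17 at q = 6, and P = $5 falls below it — price never covers variable cost, so the firm shuts down and loses only its fixed cost.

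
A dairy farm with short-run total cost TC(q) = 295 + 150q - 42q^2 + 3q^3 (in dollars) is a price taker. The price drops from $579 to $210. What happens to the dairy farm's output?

Output falls from 13 to 10

MC = 150 - 84q + 9q^2; the shutdown threshold is min AVC = $3 (at q = 7).
At P = $579 ≥ min AVC, set P = MC on the rising branch: q = 13.
At P = $210 ≥ min AVC, set P = MC: q = 10. The firm stays open but cuts output.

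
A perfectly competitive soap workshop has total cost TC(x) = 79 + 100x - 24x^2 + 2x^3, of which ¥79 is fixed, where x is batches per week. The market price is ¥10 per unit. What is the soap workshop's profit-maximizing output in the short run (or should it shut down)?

Strip out fixed cost: VC = 100x - 24x^2 + 2x^3. Then AVC = 100 - 24x + 2x^2 and MC = 100 - 48x + 6x^2.
AVC hits its minimum where MC = AVC, at x = 6, giving min AVC = 100 - 24·6 + 2·6^2 = ¥28.
P = ¥10 lies below min AVC = ¥28; no output level covers variable cost.
Best response: produce nothing and absorb the ¥79 fixed cost.

Shut down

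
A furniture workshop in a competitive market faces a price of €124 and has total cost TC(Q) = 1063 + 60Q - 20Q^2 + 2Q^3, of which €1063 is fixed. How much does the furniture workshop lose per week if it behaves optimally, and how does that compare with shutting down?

AVC = 60 - 20Q + 2Q^2 has its minimum €10 at Q = 5; price €124 clears that bar, so the firm operates.
With MC = 60 - 40Q + 6Q^2, P = MC on the upward-sloping part at Q* = 8.
TR = 124·8 = 992. TC = 1063 + 224 = 1287. Profit = 992 − 1287 = -€295.
That loss of €295 beats the €1063 the firm would lose by shutting down; producing recovers €768 of fixed cost.

Profit = -€295 at Q = 8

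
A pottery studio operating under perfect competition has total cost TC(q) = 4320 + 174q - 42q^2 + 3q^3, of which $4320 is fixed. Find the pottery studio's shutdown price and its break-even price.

Shutdown price = min AVC. AVC = 174 - 42q + 3q^2, with vertex at q = 7 and minimum $27.
ATC = 4320/q + 174 - 42q + 3q^2. Setting dATC/dq = −4320/q^2 − 42 + 6q = 0 gives q = 12 (since 6·12^3 − 42·12^2 = 4320).
min ATC = 4320/12 + 174 − 42·12 + 3·12^2 = $462. That is the break-even price.
Between these two prices the firm operates at a loss; above $462 it earns a profit.

Shutdown price = $27; break-even price = $462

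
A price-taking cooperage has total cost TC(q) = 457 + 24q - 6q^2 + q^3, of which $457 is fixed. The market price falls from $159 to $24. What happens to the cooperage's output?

Output falls from 9 to 4

AVC = 24 - 6q + q^2, minimized at q = 3 where min AVC = $15. MC = 24 - 12q + 3q^2.
With P = $159 above the shutdown price, P = MC gives q = 9.
At P = $24 ≥ min AVC, set P = MC: q = 4. The firm stays open but cuts output.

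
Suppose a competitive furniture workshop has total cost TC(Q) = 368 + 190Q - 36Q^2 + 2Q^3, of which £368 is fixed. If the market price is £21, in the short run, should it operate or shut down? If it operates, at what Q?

Variable cost is VC = 190Q - 36Q^2 + 2Q^3, so AVC = VC/Q = 190 - 36Q + 2Q^2 and MC = dTC/dQ = 190 - 72Q + 6Q^2.
The AVC parabola has its vertex at Q = 36/4 = 9, where AVC = 190 - 36·9 + 2·9^2 = £28.
With P < min AVC (£21 < £28), every unit sold adds to the loss.
Best response: produce nothing and absorb the £368 fixed cost.

Shut down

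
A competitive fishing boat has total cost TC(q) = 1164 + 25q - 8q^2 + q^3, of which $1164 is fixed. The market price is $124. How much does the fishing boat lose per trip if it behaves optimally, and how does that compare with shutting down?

AVC = 25 - 8q + q^2; min AVC = $9 at q = 4. Since P = $124 ≥ min AVC, the firm produces.
With MC = 25 - 16q + 3q^2, P = MC on the upward-sloping part at q* = 9.
TR = 124·9 = 1116. TC = 1164 + 306 = 1470. Profit = 1116 − 1470 = -$354.
That loss of $354 beats the $1164 the firm would lose by shutting down; producing recovers $810 of fixed cost.

Profit = -$354 at q = 9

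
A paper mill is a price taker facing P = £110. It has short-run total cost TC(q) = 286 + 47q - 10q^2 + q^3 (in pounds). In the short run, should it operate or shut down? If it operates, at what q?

Variable cost is VC = 47q - 10q^2 + q^3, so AVC = VC/q = 47 - 10q + q^2 and MC = dTC/dq = 47 - 20q + 3q^2.
AVC is minimized where dAVC/dq = -10 + 2q = 0, at q = 5; min AVC = 47 - 10·5 + 5^2 = £22.
P = £110 exceeds min AVC = £22, so the firm stays open.
Solving P = MC: -63 - 20q + 3q^2 = 0 ⇒ q = -7/3 or 9. On the upward-sloping branch, q* = 9.
Check: AVC at q = 9 is £38 ≤ P, so revenue covers variable cost.
Profit = P·q − TC = 110·9 − 628 = £362.

Produce at q = 9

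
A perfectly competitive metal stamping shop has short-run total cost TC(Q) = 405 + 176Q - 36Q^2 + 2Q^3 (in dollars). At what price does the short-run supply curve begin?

$14 per unit

The shutdown price is the minimum of AVC. VC = 176Q - 36Q^2 + 2Q^3, so AVC = 176 - 36Q + 2Q^2.
dAVC/dQ = -36 + 4Q = 0 gives Q = 9. min AVC = 176 - 36·9 + 2·9^2 = 14.
The firm shuts down for any P below $14.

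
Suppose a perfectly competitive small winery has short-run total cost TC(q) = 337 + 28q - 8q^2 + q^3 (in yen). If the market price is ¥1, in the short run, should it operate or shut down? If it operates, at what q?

Strip out fixed cost: VC = 28q - 8q^2 + q^3. Then AVC = 28 - 8q + q^2 and MC = 28 - 16q + 3q^2.
AVC is minimized where dAVC/dq = -8 + 2q = 0, at q = 4; min AVC = 28 - 8·4 + 4^2 = ¥12.
Since P = ¥1 < min AVC = ¥12, price fails to cover variable cost at any output.
The firm minimizes its loss by shutting down and losing only its fixed cost of ¥337.

Shut down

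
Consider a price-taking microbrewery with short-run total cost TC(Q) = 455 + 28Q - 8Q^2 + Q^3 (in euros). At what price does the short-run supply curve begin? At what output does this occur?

Short-run supply begins at min AVC. From VC = 28Q - 8Q^2 + Q^3, AVC = 28 - 8Q + Q^2.
At the minimum of AVC, MC = AVC. MC = 28 - 16Q + 3Q^2; setting MC = AVC gives 2Q^2 - 8Q = 0, so Q = 4. min AVC = 12.
For P < €12 the firm produces nothing.

€12 per unit, at Q = 4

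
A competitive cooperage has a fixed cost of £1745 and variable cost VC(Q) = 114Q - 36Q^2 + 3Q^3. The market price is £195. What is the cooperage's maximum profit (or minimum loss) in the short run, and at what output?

AVC = 114 - 36Q + 3Q^2; min AVC = £6 at Q = 6. Since P = £195 ≥ min AVC, the firm produces.
MC = 114 - 72Q + 9Q^2. Setting P = MC and taking the root on the rising branch gives Q* = 9.
TR = 195·9 = 1755. TC = 1745 + 297 = 2042. Profit = 1755 − 2042 = -£287.
By producing, the firm covers all variable cost plus £1458 of fixed cost; shutting down would lose the full £1745.

Profit = -£287 at Q = 9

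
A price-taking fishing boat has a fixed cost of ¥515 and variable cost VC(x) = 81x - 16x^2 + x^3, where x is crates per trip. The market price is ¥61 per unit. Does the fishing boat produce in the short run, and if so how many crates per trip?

Strip out fixed cost: VC = 81x - 16x^2 + x^3. Then AVC = 81 - 16x + x^2 and MC = 81 - 32x + 3x^2.
The AVC parabola has its vertex at x = 16/2 = 8, where AVC = 81 - 16·8 + 8^2 = ¥17.
Since P = ¥61 ≥ min AVC = ¥17, price covers variable cost and the firm should produce.
Solving P = MC: 20 - 32x + 3x^2 = 0 ⇒ x = 2/3 or 10. On the upward-sloping branch, x* = 10.
Check: AVC at x = 10 is ¥21 ≤ P, so revenue covers variable cost.
Profit = P·x − TC = 61·10 − 725 = -¥115, a loss, but smaller than the ¥515 fixed cost the firm would lose by shutting down.

Produce at x = 10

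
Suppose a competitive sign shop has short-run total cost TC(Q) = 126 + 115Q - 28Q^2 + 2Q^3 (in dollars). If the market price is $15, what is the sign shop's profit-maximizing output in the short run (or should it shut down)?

Strip out fixed cost: VC = 115Q - 28Q^2 + 2Q^3. Then AVC = 115 - 28Q + 2Q^2 and MC = 115 - 56Q + 6Q^2.
AVC hits its minimum where MC = AVC, at Q = 7, giving min AVC = 115 - 28·7 + 2·7^2 = $17.
With P < min AVC ($15 < $17), every unit sold adds to the loss.
Shutting down limits the loss to fixed cost, $126.

Shut down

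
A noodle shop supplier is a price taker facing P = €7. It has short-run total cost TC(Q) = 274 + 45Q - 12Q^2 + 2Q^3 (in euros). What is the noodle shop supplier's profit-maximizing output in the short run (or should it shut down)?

From TC, MC = TC'(Q) = 45 - 24Q + 6Q^2 and AVC = VC/Q = 45 - 12Q + 2Q^2.
AVC is minimized where dAVC/dQ = -12 + 4Q = 0, at Q = 3; min AVC = 45 - 12·3 + 2·3^2 = €27.
P = €7 lies below min AVC = €27; no output level covers variable cost.
Shutting down limits the loss to fixed cost, €274.

Shut down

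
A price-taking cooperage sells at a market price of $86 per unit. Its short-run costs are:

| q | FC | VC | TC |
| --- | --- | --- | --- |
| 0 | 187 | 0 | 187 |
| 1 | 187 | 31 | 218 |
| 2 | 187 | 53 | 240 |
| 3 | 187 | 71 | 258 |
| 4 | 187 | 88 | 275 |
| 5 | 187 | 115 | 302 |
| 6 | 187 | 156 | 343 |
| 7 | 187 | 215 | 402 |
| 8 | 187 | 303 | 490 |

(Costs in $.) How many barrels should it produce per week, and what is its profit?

q = 7; profit = $200

Tabulate TR − TC: q=0: -187; q=1: -132; q=2: -68; q=3: 0; q=4: 69; q=5: 128; q=6: 173; q=7: 200; q=8: 198.
Profit is maximized at q = 7. AVC there is 215/7 = $30.71 ≤ P, so producing beats shutting down (which would give -$187).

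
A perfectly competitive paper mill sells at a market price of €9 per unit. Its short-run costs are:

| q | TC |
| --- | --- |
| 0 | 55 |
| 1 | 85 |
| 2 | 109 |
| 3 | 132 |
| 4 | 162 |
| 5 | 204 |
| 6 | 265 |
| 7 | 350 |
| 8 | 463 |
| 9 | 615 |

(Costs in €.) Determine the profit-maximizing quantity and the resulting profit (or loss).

q = 0 (shut down); profit = -€55

Profit at each row (π = 9q − TC): q=0: -55; q=1: -76; q=2: -91; q=3: -105; q=4: -126; q=5: -159; q=6: -211; q=7: -287; q=8: -391; q=9: -534.
Profit is highest at q = 0. Equivalently, the lowest AVC in the table is 77/3 ≈ €25.67 at q = 3, and P = €9 falls below it — price never covers variable cost, so the firm shuts down and loses only its fixed cost.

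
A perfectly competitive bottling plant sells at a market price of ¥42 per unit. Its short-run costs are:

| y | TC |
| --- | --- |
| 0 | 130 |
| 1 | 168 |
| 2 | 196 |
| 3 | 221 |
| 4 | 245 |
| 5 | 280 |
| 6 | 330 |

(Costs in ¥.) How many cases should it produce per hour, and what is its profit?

Compute π = P·y − TC at each output: y=0: -130; y=1: -126; y=2: -112; y=3: -95; y=4: -77; y=5: -70; y=6: -78.
Profit is maximized at y = 5. AVC there is 150/5 = ¥30 ≤ P, so producing beats shutting down (which would give -¥130).

y = 5; profit = -¥70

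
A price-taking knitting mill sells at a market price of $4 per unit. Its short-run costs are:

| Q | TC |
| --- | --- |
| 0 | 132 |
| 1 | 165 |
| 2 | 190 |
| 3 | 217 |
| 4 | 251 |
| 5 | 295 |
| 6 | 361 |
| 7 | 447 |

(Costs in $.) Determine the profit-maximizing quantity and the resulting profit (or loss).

Profit at each row (π = 4Q − TC): Q=0: -132; Q=1: -161; Q=2: -182; Q=3: -205; Q=4: -235; Q=5: -275; Q=6: -337; Q=7: -419.
Profit is highest at Q = 0. Equivalently, the lowest AVC in the table is 85/3 ≈ $28.33 at Q = 3, and P = $4 falls below it — price never covers variable cost, so the firm shuts down and loses only its fixed cost.

Q = 0 (shut down); profit = -$132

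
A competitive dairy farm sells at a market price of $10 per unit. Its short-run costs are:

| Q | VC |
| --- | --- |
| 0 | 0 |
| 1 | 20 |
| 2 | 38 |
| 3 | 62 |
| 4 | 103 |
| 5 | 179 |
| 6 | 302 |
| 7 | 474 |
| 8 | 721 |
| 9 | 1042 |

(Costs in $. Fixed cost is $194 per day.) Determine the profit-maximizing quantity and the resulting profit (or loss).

Q = 0 (shut down); profit = -$194

Profit at each row (π = 10Q − TC): Q=0: -194; Q=1: -204; Q=2: -212; Q=3: -226; Q=4: -257; Q=5: -323; Q=6: -436; Q=7: -598; Q=8: -835; Q=9: -1146.
Profit is highest at Q = 0. Equivalently, the lowest AVC in the table is 38/2 ≈ $19 at Q = 2, and P = $10 falls below it — price never covers variable cost, so the firm shuts down and loses only its fixed cost.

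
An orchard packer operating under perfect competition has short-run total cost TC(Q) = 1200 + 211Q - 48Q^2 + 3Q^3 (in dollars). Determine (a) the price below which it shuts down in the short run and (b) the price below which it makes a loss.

Shutdown price = $19; break-even price = $151

Shutdown price = min AVC. AVC = 211 - 48Q + 3Q^2, with vertex at Q = 8 and minimum $19.
ATC = 1200/Q + 211 - 48Q + 3Q^2. Setting dATC/dQ = −1200/Q^2 − 48 + 6Q = 0 gives Q = 10 (since 6·10^3 − 48·10^2 = 1200).
min ATC = 1200/10 + 211 − 48·10 + 3·10^2 = $151. That is the break-even price.
For $19 ≤ P < $151 the firm produces at a loss; below $19 it shuts down.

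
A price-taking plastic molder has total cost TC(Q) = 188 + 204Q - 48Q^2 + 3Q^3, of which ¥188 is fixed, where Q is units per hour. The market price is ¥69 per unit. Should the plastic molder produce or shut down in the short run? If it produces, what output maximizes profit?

From TC, MC = TC'(Q) = 204 - 96Q + 9Q^2 and AVC = VC/Q = 204 - 48Q + 3Q^2.
AVC hits its minimum where MC = AVC, at Q = 8, giving min AVC = 204 - 48·8 + 3·8^2 = ¥12.
Since P = ¥69 ≥ min AVC = ¥12, price covers variable cost and the firm should produce.
Set P = MC: 69 = 204 - 96Q + 9Q^2 → 135 - 96Q + 9Q^2 = 0. The roots are Q = 5/3 and Q = 9; the profit-maximizing output is on the rising part of MC, so Q* = 9.
Check: AVC at Q = 9 is ¥15 ≤ P, so revenue covers variable cost.
Profit = P·Q − TC = 69·9 − 323 = ¥298.

Produce at Q = 9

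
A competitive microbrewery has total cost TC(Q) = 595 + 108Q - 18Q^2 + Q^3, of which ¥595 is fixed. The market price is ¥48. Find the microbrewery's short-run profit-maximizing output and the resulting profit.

Profit = -¥395 at Q = 10

AVC = 108 - 18Q + Q^2; min AVC = ¥27 at Q = 9. Since P = ¥48 ≥ min AVC, the firm produces.
MC = 108 - 36Q + 3Q^2. Setting P = MC and taking the root on the rising branch gives Q* = 10.
TR = 48·10 = 480. TC = 595 + 280 = 875. Profit = 480 − 875 = -¥395.
That loss of ¥395 beats the ¥595 the firm would lose by shutting down; producing recovers ¥200 of fixed cost.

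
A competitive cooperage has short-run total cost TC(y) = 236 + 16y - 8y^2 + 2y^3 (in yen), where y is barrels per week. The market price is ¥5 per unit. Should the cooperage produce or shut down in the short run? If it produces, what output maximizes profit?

Shut down

From TC, MC = TC'(y) = 16 - 16y + 6y^2 and AVC = VC/y = 16 - 8y + 2y^2.
AVC is minimized where dAVC/dy = -8 + 4y = 0, at y = 2; min AVC = 16 - 8·2 + 2·2^2 = ¥8.
With P < min AVC (¥5 < ¥8), every unit sold adds to the loss.
Shutting down limits the loss to fixed cost, ¥236.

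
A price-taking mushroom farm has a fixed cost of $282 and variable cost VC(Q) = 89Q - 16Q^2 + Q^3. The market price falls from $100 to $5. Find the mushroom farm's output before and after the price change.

Output falls from 11 to 0 (the firm shuts down)

AVC = 89 - 16Q + Q^2, minimized at Q = 8 where min AVC = $25. MC = 89 - 32Q + 3Q^2.
With P = $100 above the shutdown price, P = MC gives Q = 11.
At P = $5 < min AVC = $25, price no longer covers variable cost at any output, so the firm shuts down: Q = 0.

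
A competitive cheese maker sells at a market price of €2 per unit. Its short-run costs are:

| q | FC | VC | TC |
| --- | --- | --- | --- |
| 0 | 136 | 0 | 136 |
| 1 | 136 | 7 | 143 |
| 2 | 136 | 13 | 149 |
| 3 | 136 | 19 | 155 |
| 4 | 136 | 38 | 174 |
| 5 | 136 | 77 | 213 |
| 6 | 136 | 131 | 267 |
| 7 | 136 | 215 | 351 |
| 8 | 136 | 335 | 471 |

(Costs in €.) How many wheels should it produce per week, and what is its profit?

Compute π = P·q − TC at each output: q=0: -136; q=1: -141; q=2: -145; q=3: -149; q=4: -166; q=5: -203; q=6: -255; q=7: -337; q=8: -455.
Profit is highest at q = 0. Equivalently, the lowest AVC in the table is 19/3 ≈ €6.33 at q = 3, and P = €2 falls below it — price never covers variable cost, so the firm shuts down and loses only its fixed cost.

q = 0 (shut down); profit = -€136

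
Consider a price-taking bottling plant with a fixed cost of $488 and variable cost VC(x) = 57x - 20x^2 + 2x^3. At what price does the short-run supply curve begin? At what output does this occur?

$7 per unit, at x = 5

Short-run supply begins at min AVC. From VC = 57x - 20x^2 + 2x^3, AVC = 57 - 20x + 2x^2.
At the minimum of AVC, MC = AVC. MC = 57 - 40x + 6x^2; setting MC = AVC gives 4x^2 - 20x = 0, so x = 5. min AVC = 7.
The firm shuts down for any P below $7.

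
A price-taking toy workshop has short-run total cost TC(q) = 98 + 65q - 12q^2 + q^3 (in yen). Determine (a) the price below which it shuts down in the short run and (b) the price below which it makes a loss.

AVC = 65 - 12q + q^2; minimized at q = 6, giving min AVC = ¥29. That is the shutdown price.
ATC = 98/q + 65 - 12q + q^2. Setting dATC/dq = −98/q^2 − 12 + 2q = 0 gives q = 7 (since 2·7^3 − 12·7^2 = 98).
min ATC = 98/7 + 65 − 12·7 + 7^2 = ¥44. That is the break-even price.
For ¥29 ≤ P < ¥44 the firm produces at a loss; below ¥29 it shuts down.

Shutdown price = ¥29; break-even price = ¥44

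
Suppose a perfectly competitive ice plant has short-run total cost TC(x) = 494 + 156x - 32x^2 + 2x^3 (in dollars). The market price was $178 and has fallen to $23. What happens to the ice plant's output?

Output falls from 11 to 0 (the firm shuts down)

MC = 156 - 64x + 6x^2; the shutdown threshold is min AVC = $28 (at x = 8).
At P = $178 ≥ min AVC, set P = MC on the rising branch: x = 11.
At P = $23 < min AVC = $28, price no longer covers variable cost at any output, so the firm shuts down: x = 0.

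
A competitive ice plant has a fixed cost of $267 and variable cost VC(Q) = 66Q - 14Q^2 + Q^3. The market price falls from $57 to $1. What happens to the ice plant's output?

Output falls from 9 to 0 (the firm shuts down)

AVC = 66 - 14Q + Q^2, minimized at Q = 7 where min AVC = $17. MC = 66 - 28Q + 3Q^2.
With P = $57 above the shutdown price, P = MC gives Q = 9.
At P = $1 < min AVC = $17, price no longer covers variable cost at any output, so the firm shuts down: Q = 0.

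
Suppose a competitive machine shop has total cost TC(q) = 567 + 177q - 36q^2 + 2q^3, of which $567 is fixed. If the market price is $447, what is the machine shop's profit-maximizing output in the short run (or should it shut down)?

From TC, MC = TC'(q) = 177 - 72q + 6q^2 and AVC = VC/q = 177 - 36q + 2q^2.
AVC hits its minimum where MC = AVC, at q = 9, giving min AVC = 177 - 36·9 + 2·9^2 = $15.
P = $447 exceeds min AVC = $15, so the firm stays open.
Solving P = MC: -270 - 72q + 6q^2 = 0 ⇒ q = -3 or 15. On the upward-sloping branch, q* = 15.
Check: AVC at q = 15 is $87 ≤ P, so revenue covers variable cost.
Profit = P·q − TC = 447·15 − 1872 = $4833.

Produce at q = 15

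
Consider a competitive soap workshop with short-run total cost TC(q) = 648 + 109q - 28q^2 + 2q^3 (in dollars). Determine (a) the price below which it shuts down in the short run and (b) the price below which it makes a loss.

Shutdown price = $11; break-even price = $91

AVC = 109 - 28q + 2q^2; minimized at q = 7, giving min AVC = $11. That is the shutdown price.
ATC = 648/q + 109 - 28q + 2q^2. Setting dATC/dq = −648/q^2 − 28 + 4q = 0 gives q = 9 (since 4·9^3 − 28·9^2 = 648).
min ATC = 648/9 + 109 − 28·9 + 2·9^2 = $91. That is the break-even price.
Between these two prices the firm operates at a loss; above $91 it earns a profit.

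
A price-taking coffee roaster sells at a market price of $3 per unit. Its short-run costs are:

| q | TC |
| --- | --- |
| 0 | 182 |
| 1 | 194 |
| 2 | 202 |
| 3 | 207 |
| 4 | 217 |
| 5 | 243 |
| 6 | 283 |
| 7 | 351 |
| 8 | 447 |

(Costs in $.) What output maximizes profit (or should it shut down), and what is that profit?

Tabulate TR − TC: q=0: -182; q=1: -191; q=2: -196; q=3: -198; q=4: -205; q=5: -228; q=6: -265; q=7: -330; q=8: -423.
Profit is highest at q = 0. Equivalently, the lowest AVC in the table is 25/3 ≈ $8.33 at q = 3, and P = $3 falls below it — price never covers variable cost, so the firm shuts down and loses only its fixed cost.

q = 0 (shut down); profit = -$182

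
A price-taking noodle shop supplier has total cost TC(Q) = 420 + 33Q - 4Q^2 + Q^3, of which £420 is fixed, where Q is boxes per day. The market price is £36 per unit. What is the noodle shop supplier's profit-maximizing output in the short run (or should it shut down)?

Produce at Q = 3

Variable cost is VC = 33Q - 4Q^2 + Q^3, so AVC = VC/Q = 33 - 4Q + Q^2 and MC = dTC/dQ = 33 - 8Q + 3Q^2.
AVC hits its minimum where MC = AVC, at Q = 2, giving min AVC = 33 - 4·2 + 2^2 = £29.
Because £36 ≥ £29, revenue can cover variable cost; the firm operates.
P = MC gives -3 - 8Q + 3Q^2 = 0, with roots -1/3 and 3. Take the larger (rising MC): Q* = 3.
Check: AVC at Q = 3 is £30 ≤ P, so revenue covers variable cost.
Profit = P·Q − TC = 36·3 − 510 = -£402, a loss, but smaller than the £420 fixed cost the firm would lose by shutting down.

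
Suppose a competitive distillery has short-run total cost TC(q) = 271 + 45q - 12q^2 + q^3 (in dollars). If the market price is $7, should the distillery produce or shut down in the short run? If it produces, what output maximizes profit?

Variable cost is VC = 45q - 12q^2 + q^3, so AVC = VC/q = 45 - 12q + q^2 and MC = dTC/dq = 45 - 24q + 3q^2.
AVC is minimized where dAVC/dq = -12 + 2q = 0, at q = 6; min AVC = 45 - 12·6 + 6^2 = $9.
Since P = $7 < min AVC = $9, price fails to cover variable cost at any output.
The firm minimizes its loss by shutting down and losing only its fixed cost of $271.

Shut down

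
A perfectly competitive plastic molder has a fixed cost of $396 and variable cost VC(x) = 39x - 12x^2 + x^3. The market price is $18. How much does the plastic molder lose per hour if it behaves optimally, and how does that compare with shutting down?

AVC = 39 - 12x + x^2 has its minimum $3 at x = 6; price $18 clears that bar, so the firm operates.
With MC = 39 - 24x + 3x^2, P = MC on the upward-sloping part at x* = 7.
TR = 18·7 = 126. TC = 396 + 28 = 424. Profit = 126 − 424 = -$298.
By producing, the firm covers all variable cost plus $98 of fixed cost; shutting down would lose the full $396.

Profit = -$298 at x = 7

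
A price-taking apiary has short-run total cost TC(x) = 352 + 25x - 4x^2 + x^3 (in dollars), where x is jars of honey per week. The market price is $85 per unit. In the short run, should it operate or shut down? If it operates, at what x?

From TC, MC = TC'(x) = 25 - 8x + 3x^2 and AVC = VC/x = 25 - 4x + x^2.
AVC is minimized where dAVC/dx = -4 + 2x = 0, at x = 2; min AVC = 25 - 4·2 + 2^2 = $21.
P = $85 exceeds min AVC = $21, so the firm stays open.
Set P = MC: 85 = 25 - 8x + 3x^2 → -60 - 8x + 3x^2 = 0. The roots are x = -10/3 and x = 6; the profit-maximizing output is on the rising part of MC, so x* = 6.
Check: AVC at x = 6 is $37 ≤ P, so revenue covers variable cost.
Profit = P·x − TC = 85·6 − 574 = -$64, a loss, but smaller than the $352 fixed cost the firm would lose by shutting down.

Produce at x = 6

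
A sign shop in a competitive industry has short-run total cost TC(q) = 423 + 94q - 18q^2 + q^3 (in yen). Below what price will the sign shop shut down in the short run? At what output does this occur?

The firm shuts down when price falls below the minimum of average variable cost. AVC = VC/q = 94 - 18q + q^2.
dAVC/dq = -18 + 2q = 0 gives q = 9. min AVC = 94 - 18·9 + 9^2 = 13.
The firm shuts down for any P below ¥13.

¥13 per unit, at q = 9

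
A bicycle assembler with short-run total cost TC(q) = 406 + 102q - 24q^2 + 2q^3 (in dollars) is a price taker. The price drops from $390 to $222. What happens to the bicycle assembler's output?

Output falls from 12 to 10

MC = 102 - 48q + 6q^2; the shutdown threshold is min AVC = $30 (at q = 6).
At P = $390 ≥ min AVC, set P = MC on the rising branch: q = 12.
At P = $222 ≥ min AVC, set P = MC: q = 10. The firm stays open but cuts output.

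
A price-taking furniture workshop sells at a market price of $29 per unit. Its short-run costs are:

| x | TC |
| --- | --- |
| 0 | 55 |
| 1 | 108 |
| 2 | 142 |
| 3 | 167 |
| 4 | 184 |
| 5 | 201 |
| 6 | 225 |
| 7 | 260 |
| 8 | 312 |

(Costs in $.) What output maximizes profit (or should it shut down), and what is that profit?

Tabulate TR − TC: x=0: -55; x=1: -79; x=2: -84; x=3: -80; x=4: -68; x=5: -56; x=6: -51; x=7: -57; x=8: -80.
Profit is maximized at x = 6. AVC there is 170/6 = $28.33 ≤ P, so producing beats shutting down (which would give -$55).

x = 6; profit = -$51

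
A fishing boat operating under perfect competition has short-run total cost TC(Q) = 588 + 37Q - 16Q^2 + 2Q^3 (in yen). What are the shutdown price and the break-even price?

Shutdown price = ¥5; break-even price = ¥107

Shutdown price = min AVC. AVC = 37 - 16Q + 2Q^2, with vertex at Q = 4 and minimum ¥5.
ATC = 588/Q + 37 - 16Q + 2Q^2. Setting dATC/dQ = −588/Q^2 − 16 + 4Q = 0 gives Q = 7 (since 4·7^3 − 16·7^2 = 588).
min ATC = 588/7 + 37 − 16·7 + 2·7^2 = ¥107. That is the break-even price.
For ¥5 ≤ P < ¥107 the firm produces at a loss; below ¥5 it shuts down.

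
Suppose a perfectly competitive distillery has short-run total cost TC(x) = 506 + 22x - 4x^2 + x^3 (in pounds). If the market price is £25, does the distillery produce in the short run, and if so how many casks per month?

Produce at x = 3

Variable cost is VC = 22x - 4x^2 + x^3, so AVC = VC/x = 22 - 4x + x^2 and MC = dTC/dx = 22 - 8x + 3x^2.
The AVC parabola has its vertex at x = 4/2 = 2, where AVC = 22 - 4·2 + 2^2 = £18.
Since P = £25 ≥ min AVC = £18, price covers variable cost and the firm should produce.
P = MC gives -3 - 8x + 3x^2 = 0, with roots -1/3 and 3. Take the larger (rising MC): x* = 3.
Check: AVC at x = 3 is £19 ≤ P, so revenue covers variable cost.
Profit = P·x − TC = 25·3 − 563 = -£488, a loss, but smaller than the £506 fixed cost the firm would lose by shutting down.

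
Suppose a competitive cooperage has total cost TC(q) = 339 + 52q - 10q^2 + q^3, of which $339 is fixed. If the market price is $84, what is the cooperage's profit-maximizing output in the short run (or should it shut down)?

From TC, MC = TC'(q) = 52 - 20q + 3q^2 and AVC = VC/q = 52 - 10q + q^2.
The AVC parabola has its vertex at q = 10/2 = 5, where AVC = 52 - 10·5 + 5^2 = $27.
Because $84 ≥ $27, revenue can cover variable cost; the firm operates.
P = MC gives -32 - 20q + 3q^2 = 0, with roots -4/3 and 8. Take the larger (rising MC): q* = 8.
Check: AVC at q = 8 is $36 ≤ P, so revenue covers variable cost.
Profit = P·q − TC = 84·8 − 627 = $45.

Produce at q = 8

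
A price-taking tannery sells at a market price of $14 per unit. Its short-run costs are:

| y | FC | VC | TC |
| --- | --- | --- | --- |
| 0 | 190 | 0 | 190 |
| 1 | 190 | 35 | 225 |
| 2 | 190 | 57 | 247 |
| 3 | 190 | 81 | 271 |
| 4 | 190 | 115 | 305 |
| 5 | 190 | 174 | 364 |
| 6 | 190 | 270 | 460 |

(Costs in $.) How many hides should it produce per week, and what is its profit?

y = 0 (shut down); profit = -$190

Compute π = P·y − TC at each output: y=0: -190; y=1: -211; y=2: -219; y=3: -229; y=4: -249; y=5: -294; y=6: -376.
Profit is highest at y = 0. Equivalently, the lowest AVC in the table is 81/3 ≈ $27 at y = 3, and P = $14 falls below it — price never covers variable cost, so the firm shuts down and loses only its fixed cost.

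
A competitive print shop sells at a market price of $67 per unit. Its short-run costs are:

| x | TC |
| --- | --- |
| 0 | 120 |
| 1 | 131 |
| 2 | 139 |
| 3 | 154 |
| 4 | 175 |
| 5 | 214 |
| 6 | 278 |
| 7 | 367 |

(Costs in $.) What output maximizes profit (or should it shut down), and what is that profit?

x = 6; profit = $124

Tabulate TR − TC: x=0: -120; x=1: -64; x=2: -5; x=3: 47; x=4: 93; x=5: 121; x=6: 124; x=7: 102.
Profit is maximized at x = 6. AVC there is 158/6 = $26.33 ≤ P, so producing beats shutting down (which would give -$120).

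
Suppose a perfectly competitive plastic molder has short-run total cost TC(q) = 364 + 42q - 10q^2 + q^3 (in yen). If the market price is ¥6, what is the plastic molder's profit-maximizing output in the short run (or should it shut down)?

Shut down

Variable cost is VC = 42q - 10q^2 + q^3, so AVC = VC/q = 42 - 10q + q^2 and MC = dTC/dq = 42 - 20q + 3q^2.
AVC is minimized where dAVC/dq = -10 + 2q = 0, at q = 5; min AVC = 42 - 10·5 + 5^2 = ¥17.
P = ¥6 lies below min AVC = ¥17; no output level covers variable cost.
Shutting down limits the loss to fixed cost, ¥364.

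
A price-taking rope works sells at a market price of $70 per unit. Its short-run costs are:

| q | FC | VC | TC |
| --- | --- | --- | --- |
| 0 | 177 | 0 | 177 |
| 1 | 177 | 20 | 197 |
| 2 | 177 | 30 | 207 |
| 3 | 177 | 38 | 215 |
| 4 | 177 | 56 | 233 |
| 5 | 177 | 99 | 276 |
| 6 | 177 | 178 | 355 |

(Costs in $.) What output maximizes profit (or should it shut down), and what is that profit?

q = 5; profit = $74

Compute π = P·q − TC at each output: q=0: -177; q=1: -127; q=2: -67; q=3: -5; q=4: 47; q=5: 74; q=6: 65.
Profit is maximized at q = 5. AVC there is 99/5 = $19.80 ≤ P, so producing beats shutting down (which would give -$177).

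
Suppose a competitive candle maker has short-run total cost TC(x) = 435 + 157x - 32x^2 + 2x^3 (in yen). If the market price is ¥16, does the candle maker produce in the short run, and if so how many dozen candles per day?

Shut down

Variable cost is VC = 157x - 32x^2 + 2x^3, so AVC = VC/x = 157 - 32x + 2x^2 and MC = dTC/dx = 157 - 64x + 6x^2.
The AVC parabola has its vertex at x = 32/4 = 8, where AVC = 157 - 32·8 + 2·8^2 = ¥29.
With P < min AVC (¥16 < ¥29), every unit sold adds to the loss.
Shutting down limits the loss to fixed cost, ¥435.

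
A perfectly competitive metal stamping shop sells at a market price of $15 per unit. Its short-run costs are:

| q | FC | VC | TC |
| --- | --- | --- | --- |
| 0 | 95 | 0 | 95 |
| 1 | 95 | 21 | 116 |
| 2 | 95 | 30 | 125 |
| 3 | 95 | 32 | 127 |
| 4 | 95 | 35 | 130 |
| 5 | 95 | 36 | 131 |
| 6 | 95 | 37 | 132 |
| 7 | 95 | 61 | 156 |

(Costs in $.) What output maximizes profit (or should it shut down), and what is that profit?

Compute π = P·q − TC at each output: q=0: -95; q=1: -101; q=2: -95; q=3: -82; q=4: -70; q=5: -56; q=6: -42; q=7: -51.
Profit is maximized at q = 6. AVC there is 37/6 = $6.17 ≤ P, so producing beats shutting down (which would give -$95).

q = 6; profit = -$42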